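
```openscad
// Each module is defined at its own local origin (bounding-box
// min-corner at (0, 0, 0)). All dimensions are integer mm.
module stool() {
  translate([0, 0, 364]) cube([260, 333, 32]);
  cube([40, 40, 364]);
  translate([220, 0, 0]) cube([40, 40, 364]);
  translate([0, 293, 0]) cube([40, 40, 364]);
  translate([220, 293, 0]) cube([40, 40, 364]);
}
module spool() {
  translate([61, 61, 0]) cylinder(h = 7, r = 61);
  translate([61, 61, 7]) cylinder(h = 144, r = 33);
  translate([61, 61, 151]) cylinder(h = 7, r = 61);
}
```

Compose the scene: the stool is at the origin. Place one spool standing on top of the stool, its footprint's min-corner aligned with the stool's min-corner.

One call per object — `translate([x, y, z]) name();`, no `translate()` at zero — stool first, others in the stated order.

stool();
translate([0, 0, 396]) spool();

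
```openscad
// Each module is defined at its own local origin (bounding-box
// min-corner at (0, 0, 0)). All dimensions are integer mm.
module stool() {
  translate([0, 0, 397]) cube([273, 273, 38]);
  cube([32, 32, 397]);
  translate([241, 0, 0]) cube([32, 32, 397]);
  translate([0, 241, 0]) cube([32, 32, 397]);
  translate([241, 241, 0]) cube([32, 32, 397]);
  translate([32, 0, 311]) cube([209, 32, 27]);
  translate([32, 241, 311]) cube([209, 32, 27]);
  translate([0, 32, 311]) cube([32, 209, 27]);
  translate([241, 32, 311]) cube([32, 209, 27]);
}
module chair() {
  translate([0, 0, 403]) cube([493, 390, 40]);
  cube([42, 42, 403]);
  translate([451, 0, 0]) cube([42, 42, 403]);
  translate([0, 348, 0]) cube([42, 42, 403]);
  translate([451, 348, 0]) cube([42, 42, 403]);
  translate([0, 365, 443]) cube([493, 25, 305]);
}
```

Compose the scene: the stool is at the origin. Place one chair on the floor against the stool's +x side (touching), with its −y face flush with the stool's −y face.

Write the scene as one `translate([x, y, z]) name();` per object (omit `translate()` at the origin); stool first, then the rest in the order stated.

stool();
translate([273, 0, 0]) chair();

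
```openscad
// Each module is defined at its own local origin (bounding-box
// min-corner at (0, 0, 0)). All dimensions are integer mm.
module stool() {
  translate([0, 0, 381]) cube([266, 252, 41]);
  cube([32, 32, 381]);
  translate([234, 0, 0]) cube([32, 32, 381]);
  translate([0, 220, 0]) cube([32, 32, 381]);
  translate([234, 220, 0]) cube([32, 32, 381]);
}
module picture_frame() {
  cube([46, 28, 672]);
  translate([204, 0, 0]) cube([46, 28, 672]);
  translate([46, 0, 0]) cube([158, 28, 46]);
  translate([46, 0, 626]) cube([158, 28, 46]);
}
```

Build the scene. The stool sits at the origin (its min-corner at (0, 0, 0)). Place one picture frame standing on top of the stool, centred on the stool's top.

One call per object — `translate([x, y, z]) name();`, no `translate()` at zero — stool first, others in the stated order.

stool();
translate([8, 112, 422]) picture_frame();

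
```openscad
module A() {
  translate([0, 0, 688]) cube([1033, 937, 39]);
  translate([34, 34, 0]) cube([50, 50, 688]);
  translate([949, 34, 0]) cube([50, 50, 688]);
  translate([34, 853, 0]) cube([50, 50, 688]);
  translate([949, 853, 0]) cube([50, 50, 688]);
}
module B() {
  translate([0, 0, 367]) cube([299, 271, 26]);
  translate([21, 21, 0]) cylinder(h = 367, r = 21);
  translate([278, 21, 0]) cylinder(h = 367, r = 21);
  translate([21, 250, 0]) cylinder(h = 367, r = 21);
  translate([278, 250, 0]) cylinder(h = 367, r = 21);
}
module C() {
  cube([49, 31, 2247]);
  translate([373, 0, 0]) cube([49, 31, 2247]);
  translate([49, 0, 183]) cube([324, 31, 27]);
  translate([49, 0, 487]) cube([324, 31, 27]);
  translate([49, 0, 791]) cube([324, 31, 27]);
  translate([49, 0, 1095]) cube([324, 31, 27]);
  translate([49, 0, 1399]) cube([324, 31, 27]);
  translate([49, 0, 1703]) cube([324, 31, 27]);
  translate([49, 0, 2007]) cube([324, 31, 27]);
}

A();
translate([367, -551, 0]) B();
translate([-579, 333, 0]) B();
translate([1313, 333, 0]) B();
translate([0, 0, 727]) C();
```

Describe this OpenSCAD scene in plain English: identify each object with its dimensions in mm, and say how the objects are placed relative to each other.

A is a table with a 1033×937 mm rectangular top, 39 mm thick, top surface at z = 727 mm, supported by four 50×50 mm square legs, each inset 34 mm from the nearest pair of top edges, running from the floor.

B is a simple wooden stool: a rectangular seat 299 mm (x) by 271 mm (y), 26 mm thick, top face at z = 393 mm, on four round legs, each 42 mm in diameter. The legs rest on z = 0, each leg's axis is inset half a diameter from the nearest pair of seat edges (so the leg's bounding box is flush with the corner).

C is a straight ladder. Two 49×31 mm vertical rails, 2247 mm tall, stand 422 mm apart (outside-to-outside) with their front faces coplanar on the −y side. 7 rungs, each 31 mm deep and 27 mm tall, span between the inner faces of the rails, front faces flush with the rails. The lowest rung's underside is at z = 183 mm and rungs are spaced 304 mm apart (underside to underside).

Three stools sit around the table at the −y, −x, +x sides. The ladder is on top of the table.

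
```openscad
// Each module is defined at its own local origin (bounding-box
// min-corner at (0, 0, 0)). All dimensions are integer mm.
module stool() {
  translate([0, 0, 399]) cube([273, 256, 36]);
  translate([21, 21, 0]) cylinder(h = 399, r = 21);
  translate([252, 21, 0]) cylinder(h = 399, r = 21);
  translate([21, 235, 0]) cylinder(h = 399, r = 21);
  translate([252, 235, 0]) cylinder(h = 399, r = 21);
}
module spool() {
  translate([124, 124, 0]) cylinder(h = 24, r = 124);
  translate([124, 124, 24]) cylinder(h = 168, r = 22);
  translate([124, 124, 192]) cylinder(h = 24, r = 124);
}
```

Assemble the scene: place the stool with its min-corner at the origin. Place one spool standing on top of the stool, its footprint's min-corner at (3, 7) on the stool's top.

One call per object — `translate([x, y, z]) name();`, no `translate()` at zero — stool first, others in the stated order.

stool();
translate([3, 7, 435]) spool();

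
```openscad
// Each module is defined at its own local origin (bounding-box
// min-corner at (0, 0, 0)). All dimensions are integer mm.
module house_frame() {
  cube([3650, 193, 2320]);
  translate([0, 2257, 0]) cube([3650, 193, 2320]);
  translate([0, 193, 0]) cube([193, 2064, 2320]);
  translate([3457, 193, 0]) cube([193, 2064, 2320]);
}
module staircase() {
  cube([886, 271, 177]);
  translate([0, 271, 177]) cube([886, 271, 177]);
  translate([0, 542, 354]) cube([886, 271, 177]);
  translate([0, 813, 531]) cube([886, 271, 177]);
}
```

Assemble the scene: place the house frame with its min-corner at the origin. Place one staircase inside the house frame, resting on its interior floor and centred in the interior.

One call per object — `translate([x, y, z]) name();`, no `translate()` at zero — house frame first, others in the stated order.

house_frame();
translate([1382, 683, 0]) staircase();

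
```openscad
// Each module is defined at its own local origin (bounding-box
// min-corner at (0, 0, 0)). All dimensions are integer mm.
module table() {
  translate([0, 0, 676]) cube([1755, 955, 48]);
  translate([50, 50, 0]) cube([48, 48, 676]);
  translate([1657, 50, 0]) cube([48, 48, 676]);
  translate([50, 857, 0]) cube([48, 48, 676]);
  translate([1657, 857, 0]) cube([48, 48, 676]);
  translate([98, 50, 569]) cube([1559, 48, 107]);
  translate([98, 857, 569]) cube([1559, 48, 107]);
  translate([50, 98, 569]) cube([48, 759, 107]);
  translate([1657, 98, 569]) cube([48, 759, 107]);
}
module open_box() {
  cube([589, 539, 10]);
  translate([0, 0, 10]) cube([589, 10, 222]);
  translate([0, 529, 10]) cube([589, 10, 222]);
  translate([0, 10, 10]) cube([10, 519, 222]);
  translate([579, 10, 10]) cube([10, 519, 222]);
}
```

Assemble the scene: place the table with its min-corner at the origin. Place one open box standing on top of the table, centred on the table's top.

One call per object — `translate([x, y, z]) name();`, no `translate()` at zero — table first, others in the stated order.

table();
translate([583, 208, 724]) open_box();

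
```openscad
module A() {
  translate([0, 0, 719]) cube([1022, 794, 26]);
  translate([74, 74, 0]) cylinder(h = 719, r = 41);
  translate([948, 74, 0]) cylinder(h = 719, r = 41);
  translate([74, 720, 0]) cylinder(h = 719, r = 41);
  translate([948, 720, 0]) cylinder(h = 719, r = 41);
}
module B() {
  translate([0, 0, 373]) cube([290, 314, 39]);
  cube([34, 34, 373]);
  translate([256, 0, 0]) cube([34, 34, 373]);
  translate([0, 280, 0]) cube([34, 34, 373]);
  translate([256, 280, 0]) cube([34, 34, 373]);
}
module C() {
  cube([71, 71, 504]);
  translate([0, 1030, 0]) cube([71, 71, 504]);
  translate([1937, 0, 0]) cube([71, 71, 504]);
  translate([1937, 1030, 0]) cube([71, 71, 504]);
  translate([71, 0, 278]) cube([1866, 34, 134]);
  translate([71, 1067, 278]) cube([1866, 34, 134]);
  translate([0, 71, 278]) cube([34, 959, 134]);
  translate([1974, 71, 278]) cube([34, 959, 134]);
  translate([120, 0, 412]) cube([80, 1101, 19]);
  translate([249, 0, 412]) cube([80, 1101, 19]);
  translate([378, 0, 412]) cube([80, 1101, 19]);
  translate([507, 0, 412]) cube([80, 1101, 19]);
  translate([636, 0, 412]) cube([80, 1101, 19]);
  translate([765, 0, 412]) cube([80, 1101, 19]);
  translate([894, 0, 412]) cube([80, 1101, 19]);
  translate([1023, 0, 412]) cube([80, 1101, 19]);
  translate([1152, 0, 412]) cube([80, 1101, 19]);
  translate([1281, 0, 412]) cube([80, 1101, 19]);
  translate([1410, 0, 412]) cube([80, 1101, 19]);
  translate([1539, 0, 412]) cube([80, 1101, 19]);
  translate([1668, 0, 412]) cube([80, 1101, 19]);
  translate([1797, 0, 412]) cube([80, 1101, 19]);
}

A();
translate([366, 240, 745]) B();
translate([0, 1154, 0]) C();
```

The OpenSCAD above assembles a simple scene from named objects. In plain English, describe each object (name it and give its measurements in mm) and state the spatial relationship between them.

A is a table: top 1022 mm (x) × 794 mm (y), 26 mm thick, upper face at z = 745 mm, on four round legs of 82 mm diameter, each leg's bounding box inset 33 mm from the nearest pair of top edges, running from z = 0 to the bottom of the top.

B is a four-legged stool. The seat is 290×314 mm, 39 mm thick, top at z = 412 mm. It stands on four square legs, each 34×34 mm in cross-section, from z = 0 to the seat underside, each flush with a corner of the seat.

C is a bed frame 2008 mm long (x) by 1101 mm wide (y). Four 71×71 mm corner posts, 504 mm tall, at the corners of the footprint. Four rails of 34 mm thickness and 134 mm height run between adjacent posts with their undersides at z = 278 mm, their outer faces flush with the outside of the frame (the two x-running rails run between the posts' inner faces; the two y-running rails run between the posts' inner faces). 14 slats, each 80 mm wide (x) and 19 mm thick, lie across the top of the two x-running rails, running the full 1101 mm width of the frame in y; the slats are evenly spaced along x between the inner faces of the end posts with equal gaps (rounded down to the nearest mm) at the −x end and between each pair — any rounding remainder accumulates at the +x end.

The stool is on top of the table, centred. The bed frame is on the floor beside the table on its +y side.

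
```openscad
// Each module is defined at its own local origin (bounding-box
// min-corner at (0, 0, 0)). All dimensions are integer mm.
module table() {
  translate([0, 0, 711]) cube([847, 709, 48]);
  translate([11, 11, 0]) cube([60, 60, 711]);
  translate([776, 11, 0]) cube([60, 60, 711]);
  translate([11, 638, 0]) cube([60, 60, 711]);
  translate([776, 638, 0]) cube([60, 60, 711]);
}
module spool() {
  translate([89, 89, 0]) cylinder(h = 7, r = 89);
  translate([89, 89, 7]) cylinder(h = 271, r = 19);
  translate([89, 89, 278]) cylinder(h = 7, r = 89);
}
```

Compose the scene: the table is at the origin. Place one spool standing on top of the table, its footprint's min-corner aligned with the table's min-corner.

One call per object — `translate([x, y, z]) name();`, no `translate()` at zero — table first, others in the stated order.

table();
translate([0, 0, 759]) spool();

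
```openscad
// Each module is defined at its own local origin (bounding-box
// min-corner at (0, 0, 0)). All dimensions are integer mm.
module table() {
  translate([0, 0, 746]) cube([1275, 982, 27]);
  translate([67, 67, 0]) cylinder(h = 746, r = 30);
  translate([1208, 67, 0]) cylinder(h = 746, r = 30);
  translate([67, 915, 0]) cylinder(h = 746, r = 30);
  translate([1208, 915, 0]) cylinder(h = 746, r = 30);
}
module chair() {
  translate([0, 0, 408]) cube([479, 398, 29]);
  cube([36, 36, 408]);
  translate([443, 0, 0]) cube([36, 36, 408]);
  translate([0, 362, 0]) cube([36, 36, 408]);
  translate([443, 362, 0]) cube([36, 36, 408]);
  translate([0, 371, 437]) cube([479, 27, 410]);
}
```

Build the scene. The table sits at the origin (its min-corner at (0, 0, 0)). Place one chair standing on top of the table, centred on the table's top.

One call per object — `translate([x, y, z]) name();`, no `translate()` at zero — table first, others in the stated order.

table();
translate([398, 292, 773]) chair();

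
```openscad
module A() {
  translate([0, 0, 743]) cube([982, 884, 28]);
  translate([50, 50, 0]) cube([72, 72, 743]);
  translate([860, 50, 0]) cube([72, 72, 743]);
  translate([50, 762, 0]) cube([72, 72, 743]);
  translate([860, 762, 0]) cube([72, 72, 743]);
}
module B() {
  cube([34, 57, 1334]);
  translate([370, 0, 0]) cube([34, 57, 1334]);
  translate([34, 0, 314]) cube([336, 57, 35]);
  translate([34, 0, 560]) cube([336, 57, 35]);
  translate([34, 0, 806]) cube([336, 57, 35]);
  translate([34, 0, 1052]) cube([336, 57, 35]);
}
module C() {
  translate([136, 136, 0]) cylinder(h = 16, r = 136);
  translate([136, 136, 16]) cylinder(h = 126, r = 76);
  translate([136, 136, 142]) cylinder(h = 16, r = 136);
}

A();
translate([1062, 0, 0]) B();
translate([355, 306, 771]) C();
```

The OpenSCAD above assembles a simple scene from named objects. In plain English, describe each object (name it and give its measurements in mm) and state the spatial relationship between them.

A is a table with a 982×884 mm rectangular top, 28 mm thick, top surface at z = 771 mm, supported by four 72×72 mm square legs, each inset 50 mm from the nearest pair of top edges, running from the floor.

B is a straight ladder. Two 34×57 mm vertical rails, 1334 mm tall, stand 404 mm apart (outside-to-outside) with their front faces coplanar on the −y side. 4 rungs, each 57 mm deep and 35 mm tall, span between the inner faces of the rails, front faces flush with the rails. The lowest rung's underside is at z = 314 mm and rungs are spaced 246 mm apart (underside to underside).

C is a spool: two coaxial disc flanges of radius 136 mm and thickness 16 mm, joined by a core cylinder of radius 76 mm and height 126 mm. The lower flange rests on z = 0 and the three cylinders share a vertical axis.

The ladder is on the floor beside the table on its +x side. The spool is on top of the table, centred.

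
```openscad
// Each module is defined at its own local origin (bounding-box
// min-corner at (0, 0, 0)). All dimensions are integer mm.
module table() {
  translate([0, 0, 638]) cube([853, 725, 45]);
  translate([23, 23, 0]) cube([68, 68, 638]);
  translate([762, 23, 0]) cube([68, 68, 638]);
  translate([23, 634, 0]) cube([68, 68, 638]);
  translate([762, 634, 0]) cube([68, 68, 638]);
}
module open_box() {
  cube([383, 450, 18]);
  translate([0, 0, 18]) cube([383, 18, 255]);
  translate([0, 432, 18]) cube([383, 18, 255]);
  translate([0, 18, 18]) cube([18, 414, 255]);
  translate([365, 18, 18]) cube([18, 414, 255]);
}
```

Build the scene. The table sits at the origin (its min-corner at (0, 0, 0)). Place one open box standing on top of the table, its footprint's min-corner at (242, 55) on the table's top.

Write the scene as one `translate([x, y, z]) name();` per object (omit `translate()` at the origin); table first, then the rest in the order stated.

table();
translate([242, 55, 683]) open_box();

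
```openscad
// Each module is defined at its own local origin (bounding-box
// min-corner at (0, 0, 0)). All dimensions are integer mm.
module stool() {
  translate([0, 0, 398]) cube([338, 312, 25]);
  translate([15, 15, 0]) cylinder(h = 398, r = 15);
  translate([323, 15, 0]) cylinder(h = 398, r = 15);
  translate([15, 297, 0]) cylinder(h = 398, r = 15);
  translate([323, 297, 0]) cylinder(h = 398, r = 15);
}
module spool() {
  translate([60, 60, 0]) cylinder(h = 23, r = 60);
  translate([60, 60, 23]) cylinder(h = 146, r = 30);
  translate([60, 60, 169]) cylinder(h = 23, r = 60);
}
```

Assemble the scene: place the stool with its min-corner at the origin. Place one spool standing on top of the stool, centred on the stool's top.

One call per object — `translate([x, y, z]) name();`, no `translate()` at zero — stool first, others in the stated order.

stool();
translate([109, 96, 423]) spool();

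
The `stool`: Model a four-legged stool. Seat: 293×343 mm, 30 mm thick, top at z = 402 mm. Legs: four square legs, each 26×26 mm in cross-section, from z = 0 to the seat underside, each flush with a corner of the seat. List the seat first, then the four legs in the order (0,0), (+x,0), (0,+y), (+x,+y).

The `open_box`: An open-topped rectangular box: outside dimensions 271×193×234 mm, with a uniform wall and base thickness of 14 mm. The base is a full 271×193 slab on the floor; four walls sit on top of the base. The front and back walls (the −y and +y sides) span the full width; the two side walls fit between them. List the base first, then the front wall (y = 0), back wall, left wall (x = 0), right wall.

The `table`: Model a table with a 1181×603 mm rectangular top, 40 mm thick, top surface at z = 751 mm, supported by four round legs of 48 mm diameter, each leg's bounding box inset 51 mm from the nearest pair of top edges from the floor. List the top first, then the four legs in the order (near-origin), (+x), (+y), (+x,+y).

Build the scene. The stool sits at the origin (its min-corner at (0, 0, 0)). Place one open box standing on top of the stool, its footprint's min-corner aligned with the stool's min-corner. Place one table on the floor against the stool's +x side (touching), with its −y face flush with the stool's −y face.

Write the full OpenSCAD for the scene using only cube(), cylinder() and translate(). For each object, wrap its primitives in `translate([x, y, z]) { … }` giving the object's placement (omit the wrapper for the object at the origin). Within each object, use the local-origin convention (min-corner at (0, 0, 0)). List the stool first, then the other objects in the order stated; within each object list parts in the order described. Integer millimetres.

translate([0, 0, 372]) cube([293, 343, 30]);
cube([26, 26, 372]);
translate([267, 0, 0]) cube([26, 26, 372]);
translate([0, 317, 0]) cube([26, 26, 372]);
translate([267, 317, 0]) cube([26, 26, 372]);
translate([0, 0, 402]) {
  cube([271, 193, 14]);
  translate([0, 0, 14]) cube([271, 14, 220]);
  translate([0, 179, 14]) cube([271, 14, 220]);
  translate([0, 14, 14]) cube([14, 165, 220]);
  translate([257, 14, 14]) cube([14, 165, 220]);
}
translate([293, 0, 0]) {
  translate([0, 0, 711]) cube([1181, 603, 40]);
  translate([75, 75, 0]) cylinder(h = 711, r = 24);
  translate([1106, 75, 0]) cylinder(h = 711, r = 24);
  translate([75, 528, 0]) cylinder(h = 711, r = 24);
  translate([1106, 528, 0]) cylinder(h = 711, r = 24);
}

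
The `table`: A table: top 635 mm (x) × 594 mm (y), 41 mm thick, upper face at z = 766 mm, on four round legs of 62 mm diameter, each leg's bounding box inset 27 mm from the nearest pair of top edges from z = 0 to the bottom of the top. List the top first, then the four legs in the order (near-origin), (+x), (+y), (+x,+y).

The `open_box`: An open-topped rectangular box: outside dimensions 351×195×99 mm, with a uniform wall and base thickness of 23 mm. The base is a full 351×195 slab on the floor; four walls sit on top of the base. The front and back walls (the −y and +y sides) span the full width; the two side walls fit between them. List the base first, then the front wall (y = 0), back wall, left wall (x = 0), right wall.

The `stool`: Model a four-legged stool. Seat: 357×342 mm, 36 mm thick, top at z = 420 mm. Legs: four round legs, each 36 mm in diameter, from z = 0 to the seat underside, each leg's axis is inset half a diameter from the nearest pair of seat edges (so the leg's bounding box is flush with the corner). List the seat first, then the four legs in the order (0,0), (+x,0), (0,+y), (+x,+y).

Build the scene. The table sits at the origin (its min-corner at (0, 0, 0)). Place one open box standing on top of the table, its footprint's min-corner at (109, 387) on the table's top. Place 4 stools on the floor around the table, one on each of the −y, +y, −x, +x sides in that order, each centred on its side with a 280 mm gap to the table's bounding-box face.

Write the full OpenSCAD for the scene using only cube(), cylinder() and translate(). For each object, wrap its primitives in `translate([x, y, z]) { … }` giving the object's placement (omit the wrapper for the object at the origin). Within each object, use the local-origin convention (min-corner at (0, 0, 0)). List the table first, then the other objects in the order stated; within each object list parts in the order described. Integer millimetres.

translate([0, 0, 725]) cube([635, 594, 41]);
translate([58, 58, 0]) cylinder(h = 725, r = 31);
translate([577, 58, 0]) cylinder(h = 725, r = 31);
translate([58, 536, 0]) cylinder(h = 725, r = 31);
translate([577, 536, 0]) cylinder(h = 725, r = 31);
translate([109, 387, 766]) {
  cube([351, 195, 23]);
  translate([0, 0, 23]) cube([351, 23, 76]);
  translate([0, 172, 23]) cube([351, 23, 76]);
  translate([0, 23, 23]) cube([23, 149, 76]);
  translate([328, 23, 23]) cube([23, 149, 76]);
}
translate([139, -622, 0]) {
  translate([0, 0, 384]) cube([357, 342, 36]);
  translate([18, 18, 0]) cylinder(h = 384, r = 18);
  translate([339, 18, 0]) cylinder(h = 384, r = 18);
  translate([18, 324, 0]) cylinder(h = 384, r = 18);
  translate([339, 324, 0]) cylinder(h = 384, r = 18);
}
translate([139, 874, 0]) {
  translate([0, 0, 384]) cube([357, 342, 36]);
  translate([18, 18, 0]) cylinder(h = 384, r = 18);
  translate([339, 18, 0]) cylinder(h = 384, r = 18);
  translate([18, 324, 0]) cylinder(h = 384, r = 18);
  translate([339, 324, 0]) cylinder(h = 384, r = 18);
}
translate([-637, 126, 0]) {
  translate([0, 0, 384]) cube([357, 342, 36]);
  translate([18, 18, 0]) cylinder(h = 384, r = 18);
  translate([339, 18, 0]) cylinder(h = 384, r = 18);
  translate([18, 324, 0]) cylinder(h = 384, r = 18);
  translate([339, 324, 0]) cylinder(h = 384, r = 18);
}
translate([915, 126, 0]) {
  translate([0, 0, 384]) cube([357, 342, 36]);
  translate([18, 18, 0]) cylinder(h = 384, r = 18);
  translate([339, 18, 0]) cylinder(h = 384, r = 18);
  translate([18, 324, 0]) cylinder(h = 384, r = 18);
  translate([339, 324, 0]) cylinder(h = 384, r = 18);
}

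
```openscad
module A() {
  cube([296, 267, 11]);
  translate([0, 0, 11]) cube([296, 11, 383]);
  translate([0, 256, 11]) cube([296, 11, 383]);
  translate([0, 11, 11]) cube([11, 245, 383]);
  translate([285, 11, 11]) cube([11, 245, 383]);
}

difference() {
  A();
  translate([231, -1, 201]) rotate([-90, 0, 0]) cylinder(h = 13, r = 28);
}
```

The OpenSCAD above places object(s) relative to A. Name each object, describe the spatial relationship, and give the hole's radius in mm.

A is an open box. The open box has a circular hole through its front wall. The hole's radius is 28 mm.

The subtracted cylinder has r = 28 mm.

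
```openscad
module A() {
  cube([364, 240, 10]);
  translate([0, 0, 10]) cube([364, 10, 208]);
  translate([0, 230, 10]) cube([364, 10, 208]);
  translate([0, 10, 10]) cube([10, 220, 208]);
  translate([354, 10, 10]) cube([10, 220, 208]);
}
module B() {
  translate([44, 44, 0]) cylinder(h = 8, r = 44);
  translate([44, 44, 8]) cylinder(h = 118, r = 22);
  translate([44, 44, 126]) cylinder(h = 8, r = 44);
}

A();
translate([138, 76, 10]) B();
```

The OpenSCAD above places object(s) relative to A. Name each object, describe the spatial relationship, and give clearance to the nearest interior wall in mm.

Clearances: x = 128, y = 66; minimum 66 mm.

A is an open box. B is a spool. The spool sits inside the open box, centred. The clearance to the nearest interior wall is 66 mm.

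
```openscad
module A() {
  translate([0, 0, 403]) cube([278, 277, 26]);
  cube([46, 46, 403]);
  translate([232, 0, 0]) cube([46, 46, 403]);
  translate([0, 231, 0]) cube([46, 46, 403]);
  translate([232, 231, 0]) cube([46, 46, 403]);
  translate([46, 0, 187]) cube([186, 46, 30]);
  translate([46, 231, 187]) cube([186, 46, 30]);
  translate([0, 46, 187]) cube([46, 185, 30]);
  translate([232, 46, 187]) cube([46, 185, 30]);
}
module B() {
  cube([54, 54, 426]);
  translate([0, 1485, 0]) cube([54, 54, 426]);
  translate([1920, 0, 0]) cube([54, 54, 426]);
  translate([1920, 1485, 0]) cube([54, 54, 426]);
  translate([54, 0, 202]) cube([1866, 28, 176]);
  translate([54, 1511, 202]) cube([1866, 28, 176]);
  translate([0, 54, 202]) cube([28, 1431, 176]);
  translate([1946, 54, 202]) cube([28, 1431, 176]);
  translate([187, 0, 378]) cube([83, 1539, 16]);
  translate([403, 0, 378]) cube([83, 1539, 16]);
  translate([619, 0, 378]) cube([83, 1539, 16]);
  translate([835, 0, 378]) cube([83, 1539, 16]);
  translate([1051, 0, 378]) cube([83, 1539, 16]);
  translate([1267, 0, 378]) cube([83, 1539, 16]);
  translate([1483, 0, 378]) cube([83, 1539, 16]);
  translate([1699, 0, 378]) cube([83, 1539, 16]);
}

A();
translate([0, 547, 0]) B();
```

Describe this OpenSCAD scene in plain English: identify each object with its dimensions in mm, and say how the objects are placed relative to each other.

A is a four-legged stool. The seat is a 278×277×26 mm slab whose top surface is at z = 429 mm; four square legs, each 46×46 mm in cross-section, run from the floor (z = 0) to the underside of the seat, each flush with a corner of the seat. Four stretchers, 46 mm wide and 30 mm tall, connect adjacent legs with their undersides at z = 187 mm, each running between the inner faces of the legs it joins and aligned with the legs' outer faces on the other axis.

B is a bed frame 1974 mm long (x) by 1539 mm wide (y). Four 54×54 mm corner posts, 426 mm tall, at the corners of the footprint. Four rails of 28 mm thickness and 176 mm height run between adjacent posts with their undersides at z = 202 mm, their outer faces flush with the outside of the frame (the two x-running rails run between the posts' inner faces; the two y-running rails run between the posts' inner faces). 8 slats, each 83 mm wide (x) and 16 mm thick, lie across the top of the two x-running rails, running the full 1539 mm width of the frame in y; the slats are evenly spaced along x between the inner faces of the end posts with equal gaps (rounded down to the nearest mm) at the −x end and between each pair — any rounding remainder accumulates at the +x end.

The bed frame is on the floor beside the stool on its +y side.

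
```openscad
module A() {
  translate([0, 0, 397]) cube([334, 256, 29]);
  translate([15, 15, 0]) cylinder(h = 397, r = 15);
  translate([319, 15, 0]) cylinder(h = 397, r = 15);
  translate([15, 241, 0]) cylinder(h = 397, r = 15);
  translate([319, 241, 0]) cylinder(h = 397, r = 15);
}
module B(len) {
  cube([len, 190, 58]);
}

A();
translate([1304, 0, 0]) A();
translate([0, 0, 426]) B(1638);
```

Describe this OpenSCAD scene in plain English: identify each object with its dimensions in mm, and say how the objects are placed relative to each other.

A is a four-legged stool. The seat is a 334×256×29 mm slab whose top surface is at z = 426 mm; four round legs, each 30 mm in diameter, run from the floor (z = 0) to the underside of the seat, each leg's axis is inset half a diameter from the nearest pair of seat edges (so the leg's bounding box is flush with the corner).

B is a rectangular beam 1638 mm long (x), 190 mm deep (y), 58 mm thick (z).

The beam spans the tops of two stools placed 970 mm apart, resting at z = 426 mm.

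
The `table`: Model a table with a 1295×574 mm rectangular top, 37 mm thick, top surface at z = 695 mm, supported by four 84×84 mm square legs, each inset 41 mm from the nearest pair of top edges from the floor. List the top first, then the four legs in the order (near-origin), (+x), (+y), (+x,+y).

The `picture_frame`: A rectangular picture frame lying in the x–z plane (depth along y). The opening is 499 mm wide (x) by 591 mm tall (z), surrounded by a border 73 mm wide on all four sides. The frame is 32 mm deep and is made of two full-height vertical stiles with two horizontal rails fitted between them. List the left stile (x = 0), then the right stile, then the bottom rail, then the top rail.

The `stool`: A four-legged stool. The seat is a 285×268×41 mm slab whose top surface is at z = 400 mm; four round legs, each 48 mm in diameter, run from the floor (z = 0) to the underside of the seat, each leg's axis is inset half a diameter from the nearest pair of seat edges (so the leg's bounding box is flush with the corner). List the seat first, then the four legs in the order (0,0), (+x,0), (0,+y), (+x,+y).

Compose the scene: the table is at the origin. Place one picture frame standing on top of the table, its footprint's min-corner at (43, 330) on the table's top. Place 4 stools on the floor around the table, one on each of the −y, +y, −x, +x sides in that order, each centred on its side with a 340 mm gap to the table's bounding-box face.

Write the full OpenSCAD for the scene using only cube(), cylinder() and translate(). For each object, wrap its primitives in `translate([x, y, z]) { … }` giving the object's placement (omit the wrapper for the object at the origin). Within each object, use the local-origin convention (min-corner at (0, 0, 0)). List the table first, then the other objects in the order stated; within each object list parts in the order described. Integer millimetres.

translate([0, 0, 658]) cube([1295, 574, 37]);
translate([41, 41, 0]) cube([84, 84, 658]);
translate([1170, 41, 0]) cube([84, 84, 658]);
translate([41, 449, 0]) cube([84, 84, 658]);
translate([1170, 449, 0]) cube([84, 84, 658]);
translate([43, 330, 695]) {
  cube([73, 32, 737]);
  translate([572, 0, 0]) cube([73, 32, 737]);
  translate([73, 0, 0]) cube([499, 32, 73]);
  translate([73, 0, 664]) cube([499, 32, 73]);
}
translate([505, -608, 0]) {
  translate([0, 0, 359]) cube([285, 268, 41]);
  translate([24, 24, 0]) cylinder(h = 359, r = 24);
  translate([261, 24, 0]) cylinder(h = 359, r = 24);
  translate([24, 244, 0]) cylinder(h = 359, r = 24);
  translate([261, 244, 0]) cylinder(h = 359, r = 24);
}
translate([505, 914, 0]) {
  translate([0, 0, 359]) cube([285, 268, 41]);
  translate([24, 24, 0]) cylinder(h = 359, r = 24);
  translate([261, 24, 0]) cylinder(h = 359, r = 24);
  translate([24, 244, 0]) cylinder(h = 359, r = 24);
  translate([261, 244, 0]) cylinder(h = 359, r = 24);
}
translate([-625, 153, 0]) {
  translate([0, 0, 359]) cube([285, 268, 41]);
  translate([24, 24, 0]) cylinder(h = 359, r = 24);
  translate([261, 24, 0]) cylinder(h = 359, r = 24);
  translate([24, 244, 0]) cylinder(h = 359, r = 24);
  translate([261, 244, 0]) cylinder(h = 359, r = 24);
}
translate([1635, 153, 0]) {
  translate([0, 0, 359]) cube([285, 268, 41]);
  translate([24, 24, 0]) cylinder(h = 359, r = 24);
  translate([261, 24, 0]) cylinder(h = 359, r = 24);
  translate([24, 244, 0]) cylinder(h = 359, r = 24);
  translate([261, 244, 0]) cylinder(h = 359, r = 24);
}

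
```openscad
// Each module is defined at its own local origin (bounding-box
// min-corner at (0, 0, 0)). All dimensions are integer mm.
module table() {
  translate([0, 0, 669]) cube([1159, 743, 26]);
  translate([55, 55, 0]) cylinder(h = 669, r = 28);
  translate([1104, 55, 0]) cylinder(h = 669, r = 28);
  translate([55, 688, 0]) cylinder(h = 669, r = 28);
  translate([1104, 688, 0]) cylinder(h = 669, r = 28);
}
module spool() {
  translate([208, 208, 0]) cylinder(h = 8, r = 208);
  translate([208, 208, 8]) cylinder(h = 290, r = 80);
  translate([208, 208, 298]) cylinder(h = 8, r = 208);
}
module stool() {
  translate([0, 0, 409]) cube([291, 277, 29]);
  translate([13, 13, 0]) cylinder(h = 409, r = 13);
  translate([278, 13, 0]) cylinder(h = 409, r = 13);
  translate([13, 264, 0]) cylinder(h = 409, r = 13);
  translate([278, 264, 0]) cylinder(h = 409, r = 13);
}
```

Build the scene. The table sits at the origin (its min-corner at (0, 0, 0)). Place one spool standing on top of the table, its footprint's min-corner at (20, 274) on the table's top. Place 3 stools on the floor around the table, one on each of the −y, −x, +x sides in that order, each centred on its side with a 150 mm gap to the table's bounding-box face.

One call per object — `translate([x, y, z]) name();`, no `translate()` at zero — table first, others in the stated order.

table();
translate([20, 274, 695]) spool();
translate([434, -427, 0]) stool();
translate([-441, 233, 0]) stool();
translate([1309, 233, 0]) stool();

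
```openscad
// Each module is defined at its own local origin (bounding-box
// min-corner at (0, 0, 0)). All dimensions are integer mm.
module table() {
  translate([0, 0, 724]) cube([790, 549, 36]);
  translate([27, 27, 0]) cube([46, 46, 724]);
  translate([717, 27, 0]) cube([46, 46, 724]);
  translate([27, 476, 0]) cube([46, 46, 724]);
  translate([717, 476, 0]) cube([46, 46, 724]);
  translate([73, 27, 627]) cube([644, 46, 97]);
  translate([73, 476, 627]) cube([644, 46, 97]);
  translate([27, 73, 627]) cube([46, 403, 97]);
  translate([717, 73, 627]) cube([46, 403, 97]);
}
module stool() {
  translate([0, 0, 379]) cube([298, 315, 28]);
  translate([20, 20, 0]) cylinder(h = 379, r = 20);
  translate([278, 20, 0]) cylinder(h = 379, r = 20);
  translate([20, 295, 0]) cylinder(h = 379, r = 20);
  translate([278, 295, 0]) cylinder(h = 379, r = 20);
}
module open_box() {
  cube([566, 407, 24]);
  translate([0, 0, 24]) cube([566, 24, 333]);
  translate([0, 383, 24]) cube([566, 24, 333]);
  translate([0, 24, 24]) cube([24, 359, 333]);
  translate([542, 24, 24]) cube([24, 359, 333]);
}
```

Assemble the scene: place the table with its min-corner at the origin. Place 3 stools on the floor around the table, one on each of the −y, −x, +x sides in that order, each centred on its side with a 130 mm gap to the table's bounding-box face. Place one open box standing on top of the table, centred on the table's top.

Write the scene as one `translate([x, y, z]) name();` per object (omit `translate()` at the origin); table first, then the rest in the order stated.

table();
translate([246, -445, 0]) stool();
translate([-428, 117, 0]) stool();
translate([920, 117, 0]) stool();
translate([112, 71, 760]) open_box();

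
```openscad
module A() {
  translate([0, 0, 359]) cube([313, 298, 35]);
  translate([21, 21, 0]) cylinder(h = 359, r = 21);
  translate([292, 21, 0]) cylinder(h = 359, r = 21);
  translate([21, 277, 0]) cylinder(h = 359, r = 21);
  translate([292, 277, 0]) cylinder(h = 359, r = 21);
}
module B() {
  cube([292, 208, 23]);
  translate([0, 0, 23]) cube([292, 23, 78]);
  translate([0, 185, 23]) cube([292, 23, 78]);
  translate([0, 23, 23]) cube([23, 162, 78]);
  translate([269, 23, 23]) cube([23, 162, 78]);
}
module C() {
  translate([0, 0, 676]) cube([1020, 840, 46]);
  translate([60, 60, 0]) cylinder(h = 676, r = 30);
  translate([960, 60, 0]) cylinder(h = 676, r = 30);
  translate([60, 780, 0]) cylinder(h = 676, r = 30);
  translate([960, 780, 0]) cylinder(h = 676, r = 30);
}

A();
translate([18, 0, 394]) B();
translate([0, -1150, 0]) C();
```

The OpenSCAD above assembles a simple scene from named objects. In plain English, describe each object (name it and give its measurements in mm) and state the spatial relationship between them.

A is a simple wooden stool: a rectangular seat 313 mm (x) by 298 mm (y), 35 mm thick, top face at z = 394 mm, on four round legs, each 42 mm in diameter. The legs rest on z = 0, each leg's axis is inset half a diameter from the nearest pair of seat edges (so the leg's bounding box is flush with the corner).

B is an open-topped rectangular box: outside dimensions 292×208×101 mm, with a uniform wall and base thickness of 23 mm. The base is a full 292×208 slab on the floor; four walls sit on top of the base. The front and back walls (the −y and +y sides) span the full width; the two side walls fit between them.

C is a table with a 1020×840 mm rectangular top, 46 mm thick, top surface at z = 722 mm, supported by four round legs of 60 mm diameter, each leg's bounding box inset 30 mm from the nearest pair of top edges, running from the floor.

The open box is on top of the stool. The table is on the floor beside the stool on its −y side.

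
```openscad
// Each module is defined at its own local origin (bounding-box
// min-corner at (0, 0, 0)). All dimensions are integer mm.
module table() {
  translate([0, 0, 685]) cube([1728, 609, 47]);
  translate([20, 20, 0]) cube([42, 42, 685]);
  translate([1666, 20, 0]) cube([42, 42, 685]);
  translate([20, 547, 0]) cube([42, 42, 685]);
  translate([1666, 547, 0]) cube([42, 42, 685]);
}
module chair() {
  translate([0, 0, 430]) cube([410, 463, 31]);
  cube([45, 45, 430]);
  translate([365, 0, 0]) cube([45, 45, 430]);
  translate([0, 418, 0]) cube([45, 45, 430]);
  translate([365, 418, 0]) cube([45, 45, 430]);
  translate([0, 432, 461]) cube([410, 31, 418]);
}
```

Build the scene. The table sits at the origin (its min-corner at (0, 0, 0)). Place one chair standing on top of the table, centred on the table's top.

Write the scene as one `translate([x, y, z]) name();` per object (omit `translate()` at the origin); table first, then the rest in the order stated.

table();
translate([659, 73, 732]) chair();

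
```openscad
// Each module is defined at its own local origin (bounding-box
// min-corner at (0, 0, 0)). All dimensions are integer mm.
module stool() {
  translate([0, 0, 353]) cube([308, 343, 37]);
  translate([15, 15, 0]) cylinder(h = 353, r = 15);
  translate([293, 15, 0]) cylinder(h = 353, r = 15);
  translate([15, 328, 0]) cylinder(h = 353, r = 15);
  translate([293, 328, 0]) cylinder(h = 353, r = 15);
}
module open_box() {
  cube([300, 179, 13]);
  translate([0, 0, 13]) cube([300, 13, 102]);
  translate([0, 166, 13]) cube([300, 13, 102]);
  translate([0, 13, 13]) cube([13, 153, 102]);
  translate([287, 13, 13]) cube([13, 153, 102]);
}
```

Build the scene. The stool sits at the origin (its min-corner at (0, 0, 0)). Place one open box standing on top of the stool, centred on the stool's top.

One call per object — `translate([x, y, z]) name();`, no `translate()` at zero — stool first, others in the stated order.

stool();
translate([4, 82, 390]) open_box();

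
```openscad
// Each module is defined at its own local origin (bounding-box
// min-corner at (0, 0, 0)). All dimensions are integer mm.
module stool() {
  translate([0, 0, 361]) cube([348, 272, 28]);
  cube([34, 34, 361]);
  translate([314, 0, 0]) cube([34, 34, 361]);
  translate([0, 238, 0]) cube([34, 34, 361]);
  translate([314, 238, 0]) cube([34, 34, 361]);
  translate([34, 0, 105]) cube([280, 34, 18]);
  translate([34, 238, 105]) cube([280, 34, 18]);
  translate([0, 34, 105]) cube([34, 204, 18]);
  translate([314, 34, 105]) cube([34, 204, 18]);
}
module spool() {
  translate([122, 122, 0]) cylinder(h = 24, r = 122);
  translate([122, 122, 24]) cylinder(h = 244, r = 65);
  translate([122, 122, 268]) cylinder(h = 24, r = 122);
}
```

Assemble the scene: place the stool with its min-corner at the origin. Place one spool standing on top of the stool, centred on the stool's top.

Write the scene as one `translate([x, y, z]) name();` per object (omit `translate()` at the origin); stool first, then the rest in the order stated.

stool();
translate([52, 14, 389]) spool();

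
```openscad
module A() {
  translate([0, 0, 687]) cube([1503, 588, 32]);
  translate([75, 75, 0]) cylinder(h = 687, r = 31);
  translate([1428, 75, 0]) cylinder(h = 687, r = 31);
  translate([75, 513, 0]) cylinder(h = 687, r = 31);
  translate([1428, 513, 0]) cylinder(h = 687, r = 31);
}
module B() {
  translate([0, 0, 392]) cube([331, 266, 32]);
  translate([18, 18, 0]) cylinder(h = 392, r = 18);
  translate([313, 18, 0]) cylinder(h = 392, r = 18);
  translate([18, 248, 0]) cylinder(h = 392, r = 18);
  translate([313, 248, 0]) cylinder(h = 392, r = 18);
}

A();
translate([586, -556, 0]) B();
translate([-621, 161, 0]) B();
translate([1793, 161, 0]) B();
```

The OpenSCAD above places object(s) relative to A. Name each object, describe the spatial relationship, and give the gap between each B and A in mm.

Each stool's nearest face is 290 mm from the table's bounding box.

A is a table. B is a stool. Three stools sit around the table at the −y, −x, +x sides. The gap between each stool and the table is 290 mm.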